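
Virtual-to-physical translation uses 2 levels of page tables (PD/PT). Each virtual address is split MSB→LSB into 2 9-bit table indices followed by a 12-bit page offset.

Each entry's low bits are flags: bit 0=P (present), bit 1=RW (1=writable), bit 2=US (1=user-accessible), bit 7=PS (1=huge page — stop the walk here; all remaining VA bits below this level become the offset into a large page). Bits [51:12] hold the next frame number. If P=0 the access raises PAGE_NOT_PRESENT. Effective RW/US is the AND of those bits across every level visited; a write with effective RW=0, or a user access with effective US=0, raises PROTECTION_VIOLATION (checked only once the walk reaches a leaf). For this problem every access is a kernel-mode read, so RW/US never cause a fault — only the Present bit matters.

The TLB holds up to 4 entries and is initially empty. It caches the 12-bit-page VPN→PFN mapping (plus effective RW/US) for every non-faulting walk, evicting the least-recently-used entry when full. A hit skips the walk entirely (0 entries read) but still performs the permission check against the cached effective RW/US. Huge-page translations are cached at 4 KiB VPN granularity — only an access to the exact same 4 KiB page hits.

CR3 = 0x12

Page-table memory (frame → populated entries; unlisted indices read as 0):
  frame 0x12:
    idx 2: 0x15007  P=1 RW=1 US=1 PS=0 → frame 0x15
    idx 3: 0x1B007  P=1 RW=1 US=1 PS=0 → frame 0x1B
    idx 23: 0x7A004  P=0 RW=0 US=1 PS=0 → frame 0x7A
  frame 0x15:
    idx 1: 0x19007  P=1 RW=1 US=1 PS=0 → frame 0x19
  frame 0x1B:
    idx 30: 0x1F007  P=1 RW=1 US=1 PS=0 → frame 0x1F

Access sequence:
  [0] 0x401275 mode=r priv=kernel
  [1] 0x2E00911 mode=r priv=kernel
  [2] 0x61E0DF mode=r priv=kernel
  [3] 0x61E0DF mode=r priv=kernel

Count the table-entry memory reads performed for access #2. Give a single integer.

Per-access translation:
#0 VA=0x401275 (r,kernel):
  L0 @0x12[2] → 0x15007  P=1,RW=1,US=1,PS=0
  L1 @0x15[1] → 0x19007  P=1,RW=1,US=1,PS=0
  ✓ 0x19275  — 2 lookups
#1 VA=0x2E00911 (r,kernel):
  L0 @0x12[23] → 0x7A004  P=0,RW=0,US=1,PS=0
  ⇒ fault: PAGE_NOT_PRESENT  — 1 lookups
#2 VA=0x61E0DF (r,kernel):
  L0 @0x12[3] → 0x1B007  P=1,RW=1,US=1,PS=0
  L1 @0x1B[30] → 0x1F007  P=1,RW=1,US=1,PS=0
  ✓ 0x1F0DF  — 2 lookups
#3 VA=0x61E0DF (r,kernel):
  TLB hit vpn=0x61E → PA=0x1F0DF

Entries read for #2: 2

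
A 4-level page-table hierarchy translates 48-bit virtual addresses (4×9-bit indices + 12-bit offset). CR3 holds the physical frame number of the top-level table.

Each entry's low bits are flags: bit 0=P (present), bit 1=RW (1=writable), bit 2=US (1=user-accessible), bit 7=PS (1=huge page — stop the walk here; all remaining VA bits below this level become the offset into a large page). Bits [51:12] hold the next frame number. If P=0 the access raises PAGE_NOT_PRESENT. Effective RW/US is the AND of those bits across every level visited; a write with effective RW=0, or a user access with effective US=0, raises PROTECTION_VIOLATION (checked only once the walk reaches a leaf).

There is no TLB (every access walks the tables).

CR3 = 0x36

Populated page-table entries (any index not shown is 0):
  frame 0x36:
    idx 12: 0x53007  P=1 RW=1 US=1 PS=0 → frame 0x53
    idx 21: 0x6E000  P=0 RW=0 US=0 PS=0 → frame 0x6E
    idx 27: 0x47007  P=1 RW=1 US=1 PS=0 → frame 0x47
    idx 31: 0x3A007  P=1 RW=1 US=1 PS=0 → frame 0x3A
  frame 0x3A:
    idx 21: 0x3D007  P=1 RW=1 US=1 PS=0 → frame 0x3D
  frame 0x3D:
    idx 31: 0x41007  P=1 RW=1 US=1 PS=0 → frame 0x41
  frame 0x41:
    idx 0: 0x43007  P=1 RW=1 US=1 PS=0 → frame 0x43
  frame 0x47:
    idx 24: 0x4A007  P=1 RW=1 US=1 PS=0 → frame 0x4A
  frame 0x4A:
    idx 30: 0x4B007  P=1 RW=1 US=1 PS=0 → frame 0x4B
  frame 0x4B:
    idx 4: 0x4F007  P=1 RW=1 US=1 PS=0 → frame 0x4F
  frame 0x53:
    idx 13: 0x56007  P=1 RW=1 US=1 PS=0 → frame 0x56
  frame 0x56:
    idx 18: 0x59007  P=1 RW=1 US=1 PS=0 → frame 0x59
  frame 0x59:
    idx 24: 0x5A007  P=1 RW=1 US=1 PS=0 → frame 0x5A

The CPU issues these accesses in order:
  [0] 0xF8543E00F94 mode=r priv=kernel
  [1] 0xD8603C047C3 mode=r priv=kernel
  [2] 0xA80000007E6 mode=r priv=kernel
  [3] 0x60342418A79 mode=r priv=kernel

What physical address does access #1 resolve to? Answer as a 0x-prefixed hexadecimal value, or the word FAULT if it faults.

Walk each access:
#0 VA=0xF8543E00F94 (r,kernel):
  L0: frame=0x36 idx=31 entry=0x3A007 [P=1 RW=1 US=1 PS=0]
  L1: frame=0x3A idx=21 entry=0x3D007 [P=1 RW=1 US=1 PS=0]
  L2: frame=0x3D idx=31 entry=0x41007 [P=1 RW=1 US=1 PS=0]
  L3: frame=0x41 idx=0 entry=0x43007 [P=1 RW=1 US=1 PS=0]
  ⇒ phys 0x43F94  [4 reads]
#1 VA=0xD8603C047C3 (r,kernel):
  L0: frame=0x36 idx=27 entry=0x47007 [P=1 RW=1 US=1 PS=0]
  L1: frame=0x47 idx=24 entry=0x4A007 [P=1 RW=1 US=1 PS=0]
  L2: frame=0x4A idx=30 entry=0x4B007 [P=1 RW=1 US=1 PS=0]
  L3: frame=0x4B idx=4 entry=0x4F007 [P=1 RW=1 US=1 PS=0]
  ⇒ phys 0x4F7C3  [4 reads]
#2 VA=0xA80000007E6 (r,kernel):
  L0: frame=0x36 idx=21 entry=0x6E000 [P=0 RW=0 US=0 PS=0]
  ⇒ fault: PAGE_NOT_PRESENT  — 1 lookups
#3 VA=0x60342418A79 (r,kernel):
  L0: frame=0x36 idx=12 entry=0x53007 [P=1 RW=1 US=1 PS=0]
  L1: frame=0x53 idx=13 entry=0x56007 [P=1 RW=1 US=1 PS=0]
  L2: frame=0x56 idx=18 entry=0x59007 [P=1 RW=1 US=1 PS=0]
  L3: frame=0x59 idx=24 entry=0x5A007 [P=1 RW=1 US=1 PS=0]
  ⇒ phys 0x5AA79  [4 reads]

Access #1 PA: 0x4F7C3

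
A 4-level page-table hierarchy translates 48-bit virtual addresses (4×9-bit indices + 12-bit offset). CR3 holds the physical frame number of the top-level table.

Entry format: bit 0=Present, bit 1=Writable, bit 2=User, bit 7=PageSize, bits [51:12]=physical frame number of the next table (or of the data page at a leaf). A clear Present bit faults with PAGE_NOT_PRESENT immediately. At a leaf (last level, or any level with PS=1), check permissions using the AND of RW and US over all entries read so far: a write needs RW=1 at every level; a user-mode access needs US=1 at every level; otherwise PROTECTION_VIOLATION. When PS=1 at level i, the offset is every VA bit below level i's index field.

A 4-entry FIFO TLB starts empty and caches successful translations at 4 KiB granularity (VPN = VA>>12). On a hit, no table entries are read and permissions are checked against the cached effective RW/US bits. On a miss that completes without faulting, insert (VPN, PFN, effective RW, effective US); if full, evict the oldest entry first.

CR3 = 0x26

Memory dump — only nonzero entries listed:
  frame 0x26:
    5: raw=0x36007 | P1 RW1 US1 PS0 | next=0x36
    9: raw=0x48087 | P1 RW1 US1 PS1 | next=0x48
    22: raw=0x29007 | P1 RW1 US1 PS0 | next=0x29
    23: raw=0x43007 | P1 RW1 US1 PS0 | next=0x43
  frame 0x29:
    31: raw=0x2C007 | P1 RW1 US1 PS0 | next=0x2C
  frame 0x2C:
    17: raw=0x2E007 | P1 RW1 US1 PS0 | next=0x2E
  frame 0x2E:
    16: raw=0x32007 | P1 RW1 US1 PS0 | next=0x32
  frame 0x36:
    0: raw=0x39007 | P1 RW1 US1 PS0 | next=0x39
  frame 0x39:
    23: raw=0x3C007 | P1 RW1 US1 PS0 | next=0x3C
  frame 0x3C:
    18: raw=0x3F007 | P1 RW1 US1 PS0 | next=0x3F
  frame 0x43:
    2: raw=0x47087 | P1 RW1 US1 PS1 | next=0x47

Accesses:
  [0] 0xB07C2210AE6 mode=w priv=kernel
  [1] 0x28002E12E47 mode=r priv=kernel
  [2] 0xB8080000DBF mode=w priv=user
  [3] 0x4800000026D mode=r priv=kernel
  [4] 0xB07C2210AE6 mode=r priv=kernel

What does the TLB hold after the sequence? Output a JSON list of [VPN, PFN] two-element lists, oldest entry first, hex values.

Walk each access:
#0 VA=0xB07C2210AE6 (w,kernel):
  L0 @0x26[22] → 0x29007  P=1,RW=1,US=1,PS=0
  L1 @0x29[31] → 0x2C007  P=1,RW=1,US=1,PS=0
  L2 @0x2C[17] → 0x2E007  P=1,RW=1,US=1,PS=0
  L3 @0x2E[16] → 0x32007  P=1,RW=1,US=1,PS=0
  ✓ 0x32AE6  — 4 lookups
#1 VA=0x28002E12E47 (r,kernel):
  L0 @0x26[5] → 0x36007  P=1,RW=1,US=1,PS=0
  L1 @0x36[0] → 0x39007  P=1,RW=1,US=1,PS=0
  L2 @0x39[23] → 0x3C007  P=1,RW=1,US=1,PS=0
  L3 @0x3C[18] → 0x3F007  P=1,RW=1,US=1,PS=0
  ✓ 0x3FE47  — 4 lookups
#2 VA=0xB8080000DBF (w,user):
  L0 @0x26[23] → 0x43007  P=1,RW=1,US=1,PS=0
  L1 @0x43[2] → 0x47087  P=1,RW=1,US=1,PS=1
  ✓ 0x47DBF (huge @L1)  — 2 lookups
#3 VA=0x4800000026D (r,kernel):
  L0 @0x26[9] → 0x48087  P=1,RW=1,US=1,PS=1
  ✓ 0x4826D (huge @L0)  — 1 lookups
#4 VA=0xB07C2210AE6 (r,kernel):
  TLB hit vpn=0xB07C2210 → PA=0x32AE6

TLB: [["0xB07C2210", "0x32"], ["0x28002E12", "0x3F"], ["0xB8080000", "0x47"], ["0x48000000", "0x48"]]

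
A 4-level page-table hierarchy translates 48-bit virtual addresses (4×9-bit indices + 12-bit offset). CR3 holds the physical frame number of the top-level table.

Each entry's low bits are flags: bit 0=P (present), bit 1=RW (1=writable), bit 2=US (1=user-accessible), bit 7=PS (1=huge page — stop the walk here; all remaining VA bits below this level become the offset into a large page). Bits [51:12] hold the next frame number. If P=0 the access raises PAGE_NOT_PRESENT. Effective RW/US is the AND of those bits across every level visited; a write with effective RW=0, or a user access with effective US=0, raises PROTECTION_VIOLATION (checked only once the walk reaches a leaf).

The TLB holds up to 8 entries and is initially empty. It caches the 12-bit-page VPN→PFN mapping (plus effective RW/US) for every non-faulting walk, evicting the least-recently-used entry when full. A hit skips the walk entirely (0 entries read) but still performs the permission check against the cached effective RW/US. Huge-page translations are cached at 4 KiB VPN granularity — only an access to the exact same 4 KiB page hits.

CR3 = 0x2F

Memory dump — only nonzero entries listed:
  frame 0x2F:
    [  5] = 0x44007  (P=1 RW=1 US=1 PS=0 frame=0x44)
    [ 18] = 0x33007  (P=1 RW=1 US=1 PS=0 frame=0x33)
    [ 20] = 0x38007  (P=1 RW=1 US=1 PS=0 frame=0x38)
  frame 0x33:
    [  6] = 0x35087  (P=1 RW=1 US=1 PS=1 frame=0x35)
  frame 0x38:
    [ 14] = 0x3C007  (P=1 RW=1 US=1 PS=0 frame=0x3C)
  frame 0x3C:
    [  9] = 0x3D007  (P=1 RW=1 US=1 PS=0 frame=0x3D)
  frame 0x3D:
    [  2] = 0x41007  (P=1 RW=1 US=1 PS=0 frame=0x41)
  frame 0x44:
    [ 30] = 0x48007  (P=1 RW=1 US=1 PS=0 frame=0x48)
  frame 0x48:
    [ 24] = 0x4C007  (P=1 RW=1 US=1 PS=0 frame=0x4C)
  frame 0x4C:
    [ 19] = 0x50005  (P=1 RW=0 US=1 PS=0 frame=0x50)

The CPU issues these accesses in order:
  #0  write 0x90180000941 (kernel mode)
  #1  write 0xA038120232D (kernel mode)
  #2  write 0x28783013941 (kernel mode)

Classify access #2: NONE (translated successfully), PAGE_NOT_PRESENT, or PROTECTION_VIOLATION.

Trace:
#0 VA=0x90180000941 (w,kernel):
  lvl0: tbl 0x2F, slot 18 ⇒ 0x33007 (P1/RW1/US1/PS0)
  lvl1: tbl 0x33, slot 6 ⇒ 0x35087 (P1/RW1/US1/PS1)
  ✓ 0x35941 (huge @L1)  — 2 lookups
#1 VA=0xA038120232D (w,kernel):
  lvl0: tbl 0x2F, slot 20 ⇒ 0x38007 (P1/RW1/US1/PS0)
  lvl1: tbl 0x38, slot 14 ⇒ 0x3C007 (P1/RW1/US1/PS0)
  lvl2: tbl 0x3C, slot 9 ⇒ 0x3D007 (P1/RW1/US1/PS0)
  lvl3: tbl 0x3D, slot 2 ⇒ 0x41007 (P1/RW1/US1/PS0)
  ✓ 0x4132D  — 4 lookups
#2 VA=0x28783013941 (w,kernel):
  lvl0: tbl 0x2F, slot 5 ⇒ 0x44007 (P1/RW1/US1/PS0)
  lvl1: tbl 0x44, slot 30 ⇒ 0x48007 (P1/RW1/US1/PS0)
  lvl2: tbl 0x48, slot 24 ⇒ 0x4C007 (P1/RW1/US1/PS0)
  lvl3: tbl 0x4C, slot 19 ⇒ 0x50005 (P1/RW0/US1/PS0)
  ⇒ fault: PROTECTION_VIOLATION  — 4 lookups

Access #2 fault: PROTECTION_VIOLATION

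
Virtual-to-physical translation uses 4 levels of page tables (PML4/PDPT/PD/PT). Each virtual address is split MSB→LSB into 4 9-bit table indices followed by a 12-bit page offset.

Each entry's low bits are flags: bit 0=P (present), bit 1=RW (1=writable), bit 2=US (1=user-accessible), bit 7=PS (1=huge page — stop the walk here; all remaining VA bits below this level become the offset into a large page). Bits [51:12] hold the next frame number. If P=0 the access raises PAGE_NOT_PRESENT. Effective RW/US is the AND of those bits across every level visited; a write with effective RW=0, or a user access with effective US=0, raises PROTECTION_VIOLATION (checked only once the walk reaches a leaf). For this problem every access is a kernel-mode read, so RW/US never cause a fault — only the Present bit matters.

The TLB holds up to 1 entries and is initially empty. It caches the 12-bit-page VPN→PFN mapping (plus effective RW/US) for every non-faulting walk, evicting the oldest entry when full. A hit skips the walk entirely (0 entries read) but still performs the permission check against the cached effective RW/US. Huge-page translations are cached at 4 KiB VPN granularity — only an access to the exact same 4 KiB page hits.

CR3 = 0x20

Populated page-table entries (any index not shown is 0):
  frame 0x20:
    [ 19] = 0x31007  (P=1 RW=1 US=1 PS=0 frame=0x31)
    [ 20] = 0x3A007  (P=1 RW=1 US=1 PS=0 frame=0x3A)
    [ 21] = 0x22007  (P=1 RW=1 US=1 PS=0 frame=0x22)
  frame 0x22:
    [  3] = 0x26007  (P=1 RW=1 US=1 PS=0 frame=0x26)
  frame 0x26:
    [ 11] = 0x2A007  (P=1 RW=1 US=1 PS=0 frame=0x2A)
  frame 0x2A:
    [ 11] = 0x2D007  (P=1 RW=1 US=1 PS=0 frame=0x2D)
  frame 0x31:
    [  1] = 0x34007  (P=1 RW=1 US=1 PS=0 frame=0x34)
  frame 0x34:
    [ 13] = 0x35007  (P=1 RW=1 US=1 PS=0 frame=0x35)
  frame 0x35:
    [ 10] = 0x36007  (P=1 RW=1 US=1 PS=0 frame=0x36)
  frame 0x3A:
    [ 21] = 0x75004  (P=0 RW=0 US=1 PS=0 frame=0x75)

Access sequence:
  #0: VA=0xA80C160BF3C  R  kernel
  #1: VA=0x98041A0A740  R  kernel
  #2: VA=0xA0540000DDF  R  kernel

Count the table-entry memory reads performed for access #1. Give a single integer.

Trace:
#0 VA=0xA80C160BF3C (r,kernel):
  [0] read 0x20 idx=21: raw=0x22007 flags P=1 W=1 U=1 S=0
  [1] read 0x22 idx=3: raw=0x26007 flags P=1 W=1 U=1 S=0
  [2] read 0x26 idx=11: raw=0x2A007 flags P=1 W=1 U=1 S=0
  [3] read 0x2A idx=11: raw=0x2D007 flags P=1 W=1 U=1 S=0
  → PA=0x2DF3C  (4 entries read)
#1 VA=0x98041A0A740 (r,kernel):
  [0] read 0x20 idx=19: raw=0x31007 flags P=1 W=1 U=1 S=0
  [1] read 0x31 idx=1: raw=0x34007 flags P=1 W=1 U=1 S=0
  [2] read 0x34 idx=13: raw=0x35007 flags P=1 W=1 U=1 S=0
  [3] read 0x35 idx=10: raw=0x36007 flags P=1 W=1 U=1 S=0
  → PA=0x36740  (4 entries read)
#2 VA=0xA0540000DDF (r,kernel):
  [0] read 0x20 idx=20: raw=0x3A007 flags P=1 W=1 U=1 S=0
  [1] read 0x3A idx=21: raw=0x75004 flags P=0 W=0 U=1 S=0
  → PAGE_NOT_PRESENT  (2 entries read)

Entries read for #1: 4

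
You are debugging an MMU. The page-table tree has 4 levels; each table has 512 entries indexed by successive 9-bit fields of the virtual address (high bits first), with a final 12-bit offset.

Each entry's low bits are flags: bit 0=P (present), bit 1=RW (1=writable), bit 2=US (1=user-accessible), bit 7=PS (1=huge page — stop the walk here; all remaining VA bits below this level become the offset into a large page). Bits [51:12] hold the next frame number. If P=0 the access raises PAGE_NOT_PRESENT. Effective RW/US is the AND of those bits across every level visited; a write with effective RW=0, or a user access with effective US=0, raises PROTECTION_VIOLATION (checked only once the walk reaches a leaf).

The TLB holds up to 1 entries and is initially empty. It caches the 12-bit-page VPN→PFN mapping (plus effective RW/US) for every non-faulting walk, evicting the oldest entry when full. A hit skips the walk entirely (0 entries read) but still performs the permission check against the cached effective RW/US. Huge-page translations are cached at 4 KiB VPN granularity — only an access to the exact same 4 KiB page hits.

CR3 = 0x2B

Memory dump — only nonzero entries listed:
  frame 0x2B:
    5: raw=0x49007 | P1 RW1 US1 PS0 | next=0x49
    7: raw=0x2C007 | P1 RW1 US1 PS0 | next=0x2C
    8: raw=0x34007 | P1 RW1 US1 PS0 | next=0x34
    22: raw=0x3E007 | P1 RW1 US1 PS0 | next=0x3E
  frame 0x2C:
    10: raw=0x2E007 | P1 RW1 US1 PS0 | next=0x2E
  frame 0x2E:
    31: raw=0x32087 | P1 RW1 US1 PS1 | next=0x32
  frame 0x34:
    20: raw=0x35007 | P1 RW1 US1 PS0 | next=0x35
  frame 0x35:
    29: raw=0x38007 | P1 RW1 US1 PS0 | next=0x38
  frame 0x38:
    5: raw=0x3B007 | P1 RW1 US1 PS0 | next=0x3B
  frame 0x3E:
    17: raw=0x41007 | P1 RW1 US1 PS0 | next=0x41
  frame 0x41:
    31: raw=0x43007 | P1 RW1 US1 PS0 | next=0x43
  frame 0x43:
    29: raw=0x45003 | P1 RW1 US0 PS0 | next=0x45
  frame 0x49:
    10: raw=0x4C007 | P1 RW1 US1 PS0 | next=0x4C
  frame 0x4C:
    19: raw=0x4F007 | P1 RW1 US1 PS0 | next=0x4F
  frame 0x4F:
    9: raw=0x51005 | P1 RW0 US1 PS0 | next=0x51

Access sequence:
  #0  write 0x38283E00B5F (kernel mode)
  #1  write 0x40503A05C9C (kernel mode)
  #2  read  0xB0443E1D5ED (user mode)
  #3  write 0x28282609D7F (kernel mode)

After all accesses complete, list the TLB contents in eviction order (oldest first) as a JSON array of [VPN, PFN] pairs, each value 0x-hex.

Walk each access:
#0 VA=0x38283E00B5F (w,kernel):
  L0: frame=0x2B idx=7 entry=0x2C007 [P=1 RW=1 US=1 PS=0]
  L1: frame=0x2C idx=10 entry=0x2E007 [P=1 RW=1 US=1 PS=0]
  L2: frame=0x2E idx=31 entry=0x32087 [P=1 RW=1 US=1 PS=1]
  → PA=0x32B5F (huge @L2)  (3 entries read)
#1 VA=0x40503A05C9C (w,kernel):
  L0: frame=0x2B idx=8 entry=0x34007 [P=1 RW=1 US=1 PS=0]
  L1: frame=0x34 idx=20 entry=0x35007 [P=1 RW=1 US=1 PS=0]
  L2: frame=0x35 idx=29 entry=0x38007 [P=1 RW=1 US=1 PS=0]
  L3: frame=0x38 idx=5 entry=0x3B007 [P=1 RW=1 US=1 PS=0]
  → PA=0x3BC9C  (4 entries read)
#2 VA=0xB0443E1D5ED (r,user):
  L0: frame=0x2B idx=22 entry=0x3E007 [P=1 RW=1 US=1 PS=0]
  L1: frame=0x3E idx=17 entry=0x41007 [P=1 RW=1 US=1 PS=0]
  L2: frame=0x41 idx=31 entry=0x43007 [P=1 RW=1 US=1 PS=0]
  L3: frame=0x43 idx=29 entry=0x45003 [P=1 RW=1 US=0 PS=0]
  ✗ PROTECTION_VIOLATION  [4 reads]
#3 VA=0x28282609D7F (w,kernel):
  L0: frame=0x2B idx=5 entry=0x49007 [P=1 RW=1 US=1 PS=0]
  L1: frame=0x49 idx=10 entry=0x4C007 [P=1 RW=1 US=1 PS=0]
  L2: frame=0x4C idx=19 entry=0x4F007 [P=1 RW=1 US=1 PS=0]
  L3: frame=0x4F idx=9 entry=0x51005 [P=1 RW=0 US=1 PS=0]
  ✗ PROTECTION_VIOLATION  [4 reads]

TLB: [["0x40503A05", "0x3B"]]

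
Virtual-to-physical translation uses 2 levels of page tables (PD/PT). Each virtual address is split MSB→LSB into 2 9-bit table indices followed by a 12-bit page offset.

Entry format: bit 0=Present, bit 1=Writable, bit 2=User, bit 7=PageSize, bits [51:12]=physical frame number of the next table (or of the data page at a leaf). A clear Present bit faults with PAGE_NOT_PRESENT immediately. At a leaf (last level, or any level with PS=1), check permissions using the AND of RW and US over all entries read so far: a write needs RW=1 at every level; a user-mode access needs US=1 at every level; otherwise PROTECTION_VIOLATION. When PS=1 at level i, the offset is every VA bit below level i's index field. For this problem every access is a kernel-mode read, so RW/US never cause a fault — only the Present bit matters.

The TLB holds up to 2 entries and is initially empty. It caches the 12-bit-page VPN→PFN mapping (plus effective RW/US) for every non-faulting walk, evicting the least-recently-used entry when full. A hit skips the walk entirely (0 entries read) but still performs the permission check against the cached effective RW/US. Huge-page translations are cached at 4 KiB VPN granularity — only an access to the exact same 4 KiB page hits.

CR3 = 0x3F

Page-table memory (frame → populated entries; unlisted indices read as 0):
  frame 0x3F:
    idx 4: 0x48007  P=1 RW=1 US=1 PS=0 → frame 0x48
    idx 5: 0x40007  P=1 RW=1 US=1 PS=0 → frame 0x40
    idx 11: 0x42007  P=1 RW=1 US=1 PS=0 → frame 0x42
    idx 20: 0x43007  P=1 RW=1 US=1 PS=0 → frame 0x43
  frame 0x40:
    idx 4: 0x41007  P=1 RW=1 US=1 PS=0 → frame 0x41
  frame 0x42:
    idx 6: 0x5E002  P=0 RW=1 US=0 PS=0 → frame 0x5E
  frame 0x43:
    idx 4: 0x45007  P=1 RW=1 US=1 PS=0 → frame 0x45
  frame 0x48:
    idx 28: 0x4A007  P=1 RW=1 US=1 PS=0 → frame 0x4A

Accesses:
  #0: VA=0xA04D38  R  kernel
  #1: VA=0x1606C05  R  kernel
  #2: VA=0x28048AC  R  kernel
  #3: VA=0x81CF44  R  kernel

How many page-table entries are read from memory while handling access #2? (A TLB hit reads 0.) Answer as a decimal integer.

Walk each access:
#0 VA=0xA04D38 (r,kernel):
  L0 @0x3F[5] → 0x40007  P=1,RW=1,US=1,PS=0
  L1 @0x40[4] → 0x41007  P=1,RW=1,US=1,PS=0
  ✓ 0x41D38  — 2 lookups
#1 VA=0x1606C05 (r,kernel):
  L0 @0x3F[11] → 0x42007  P=1,RW=1,US=1,PS=0
  L1 @0x42[6] → 0x5E002  P=0,RW=1,US=0,PS=0
  ✗ PAGE_NOT_PRESENT  [2 reads]
#2 VA=0x28048AC (r,kernel):
  L0 @0x3F[20] → 0x43007  P=1,RW=1,US=1,PS=0
  L1 @0x43[4] → 0x45007  P=1,RW=1,US=1,PS=0
  ✓ 0x458AC  — 2 lookups
#3 VA=0x81CF44 (r,kernel):
  L0 @0x3F[4] → 0x48007  P=1,RW=1,US=1,PS=0
  L1 @0x48[28] → 0x4A007  P=1,RW=1,US=1,PS=0
  ✓ 0x4AF44  — 2 lookups

Entries read for #2: 2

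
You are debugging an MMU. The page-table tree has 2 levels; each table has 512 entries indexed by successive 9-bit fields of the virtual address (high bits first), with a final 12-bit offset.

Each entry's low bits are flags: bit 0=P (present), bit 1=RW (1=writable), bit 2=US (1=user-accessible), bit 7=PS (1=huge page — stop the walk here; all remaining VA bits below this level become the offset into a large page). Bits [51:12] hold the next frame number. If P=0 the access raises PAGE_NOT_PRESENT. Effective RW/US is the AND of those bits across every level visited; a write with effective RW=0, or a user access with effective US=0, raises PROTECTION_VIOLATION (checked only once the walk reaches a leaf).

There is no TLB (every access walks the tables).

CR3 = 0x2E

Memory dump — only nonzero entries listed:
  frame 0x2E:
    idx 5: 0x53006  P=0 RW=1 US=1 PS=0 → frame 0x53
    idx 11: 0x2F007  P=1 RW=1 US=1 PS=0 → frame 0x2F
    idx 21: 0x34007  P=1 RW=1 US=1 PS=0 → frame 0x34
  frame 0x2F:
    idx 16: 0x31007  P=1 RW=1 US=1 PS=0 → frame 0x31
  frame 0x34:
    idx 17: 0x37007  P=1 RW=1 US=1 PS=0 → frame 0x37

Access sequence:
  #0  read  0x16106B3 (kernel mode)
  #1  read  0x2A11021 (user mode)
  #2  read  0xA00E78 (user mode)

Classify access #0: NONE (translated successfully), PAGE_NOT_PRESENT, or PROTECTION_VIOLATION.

Per-access translation:
#0 VA=0x16106B3 (r,kernel):
  L0 @0x2E[11] → 0x2F007  P=1,RW=1,US=1,PS=0
  L1 @0x2F[16] → 0x31007  P=1,RW=1,US=1,PS=0
  → PA=0x316B3  (2 entries read)
#1 VA=0x2A11021 (r,user):
  L0 @0x2E[21] → 0x34007  P=1,RW=1,US=1,PS=0
  L1 @0x34[17] → 0x37007  P=1,RW=1,US=1,PS=0
  → PA=0x37021  (2 entries read)
#2 VA=0xA00E78 (r,user):
  L0 @0x2E[5] → 0x53006  P=0,RW=1,US=1,PS=0
  ⇒ fault: PAGE_NOT_PRESENT  — 1 lookups

Access #0 fault: NONE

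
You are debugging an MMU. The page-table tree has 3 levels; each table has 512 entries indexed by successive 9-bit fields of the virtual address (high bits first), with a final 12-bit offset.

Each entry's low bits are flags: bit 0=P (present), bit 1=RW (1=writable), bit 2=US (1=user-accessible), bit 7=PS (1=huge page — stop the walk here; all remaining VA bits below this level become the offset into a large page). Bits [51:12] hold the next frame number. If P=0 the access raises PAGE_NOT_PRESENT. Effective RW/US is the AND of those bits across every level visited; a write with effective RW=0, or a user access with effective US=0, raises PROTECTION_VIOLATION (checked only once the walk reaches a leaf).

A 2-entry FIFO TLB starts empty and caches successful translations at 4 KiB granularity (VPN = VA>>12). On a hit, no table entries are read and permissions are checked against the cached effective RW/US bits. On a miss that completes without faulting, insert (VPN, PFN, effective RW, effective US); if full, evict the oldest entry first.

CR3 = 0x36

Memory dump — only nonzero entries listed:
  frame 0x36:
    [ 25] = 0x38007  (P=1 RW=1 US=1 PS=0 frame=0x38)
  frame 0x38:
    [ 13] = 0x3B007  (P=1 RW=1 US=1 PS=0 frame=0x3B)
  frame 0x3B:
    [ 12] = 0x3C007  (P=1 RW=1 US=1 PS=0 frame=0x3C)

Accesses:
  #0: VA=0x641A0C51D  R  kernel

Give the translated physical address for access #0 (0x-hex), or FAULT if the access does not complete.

Walk each access:
#0 VA=0x641A0C51D (r,kernel):
  L0 @0x36[25] → 0x38007  P=1,RW=1,US=1,PS=0
  L1 @0x38[13] → 0x3B007  P=1,RW=1,US=1,PS=0
  L2 @0x3B[12] → 0x3C007  P=1,RW=1,US=1,PS=0
  ⇒ phys 0x3C51D  [3 reads]

Access #0 PA: 0x3C51D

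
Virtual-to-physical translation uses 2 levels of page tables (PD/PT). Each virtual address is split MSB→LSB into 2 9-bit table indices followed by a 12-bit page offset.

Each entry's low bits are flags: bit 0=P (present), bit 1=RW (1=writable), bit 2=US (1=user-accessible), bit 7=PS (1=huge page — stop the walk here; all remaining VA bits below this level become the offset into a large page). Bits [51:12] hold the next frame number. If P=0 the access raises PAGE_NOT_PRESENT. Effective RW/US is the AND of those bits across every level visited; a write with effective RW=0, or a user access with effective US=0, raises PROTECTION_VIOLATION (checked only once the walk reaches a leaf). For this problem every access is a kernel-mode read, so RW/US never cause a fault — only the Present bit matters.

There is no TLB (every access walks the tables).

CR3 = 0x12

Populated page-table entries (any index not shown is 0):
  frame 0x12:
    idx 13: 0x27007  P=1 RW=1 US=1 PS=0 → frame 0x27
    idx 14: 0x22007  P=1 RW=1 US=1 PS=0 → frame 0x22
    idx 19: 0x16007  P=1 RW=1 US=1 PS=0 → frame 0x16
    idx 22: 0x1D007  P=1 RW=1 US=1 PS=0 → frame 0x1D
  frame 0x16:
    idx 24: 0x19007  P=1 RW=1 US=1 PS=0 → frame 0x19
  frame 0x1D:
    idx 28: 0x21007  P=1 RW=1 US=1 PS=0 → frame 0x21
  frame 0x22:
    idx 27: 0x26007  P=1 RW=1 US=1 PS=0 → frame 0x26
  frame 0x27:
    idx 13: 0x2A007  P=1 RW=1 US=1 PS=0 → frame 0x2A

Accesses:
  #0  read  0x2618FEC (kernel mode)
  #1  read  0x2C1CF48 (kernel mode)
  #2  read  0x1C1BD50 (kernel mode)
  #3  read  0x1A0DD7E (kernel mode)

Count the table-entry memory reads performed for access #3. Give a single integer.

Per-access translation:
#0 VA=0x2618FEC (r,kernel):
  lvl0: tbl 0x12, slot 19 ⇒ 0x16007 (P1/RW1/US1/PS0)
  lvl1: tbl 0x16, slot 24 ⇒ 0x19007 (P1/RW1/US1/PS0)
  → PA=0x19FEC  (2 entries read)
#1 VA=0x2C1CF48 (r,kernel):
  lvl0: tbl 0x12, slot 22 ⇒ 0x1D007 (P1/RW1/US1/PS0)
  lvl1: tbl 0x1D, slot 28 ⇒ 0x21007 (P1/RW1/US1/PS0)
  → PA=0x21F48  (2 entries read)
#2 VA=0x1C1BD50 (r,kernel):
  lvl0: tbl 0x12, slot 14 ⇒ 0x22007 (P1/RW1/US1/PS0)
  lvl1: tbl 0x22, slot 27 ⇒ 0x26007 (P1/RW1/US1/PS0)
  → PA=0x26D50  (2 entries read)
#3 VA=0x1A0DD7E (r,kernel):
  lvl0: tbl 0x12, slot 13 ⇒ 0x27007 (P1/RW1/US1/PS0)
  lvl1: tbl 0x27, slot 13 ⇒ 0x2A007 (P1/RW1/US1/PS0)
  → PA=0x2AD7E  (2 entries read)

Entries read for #3: 2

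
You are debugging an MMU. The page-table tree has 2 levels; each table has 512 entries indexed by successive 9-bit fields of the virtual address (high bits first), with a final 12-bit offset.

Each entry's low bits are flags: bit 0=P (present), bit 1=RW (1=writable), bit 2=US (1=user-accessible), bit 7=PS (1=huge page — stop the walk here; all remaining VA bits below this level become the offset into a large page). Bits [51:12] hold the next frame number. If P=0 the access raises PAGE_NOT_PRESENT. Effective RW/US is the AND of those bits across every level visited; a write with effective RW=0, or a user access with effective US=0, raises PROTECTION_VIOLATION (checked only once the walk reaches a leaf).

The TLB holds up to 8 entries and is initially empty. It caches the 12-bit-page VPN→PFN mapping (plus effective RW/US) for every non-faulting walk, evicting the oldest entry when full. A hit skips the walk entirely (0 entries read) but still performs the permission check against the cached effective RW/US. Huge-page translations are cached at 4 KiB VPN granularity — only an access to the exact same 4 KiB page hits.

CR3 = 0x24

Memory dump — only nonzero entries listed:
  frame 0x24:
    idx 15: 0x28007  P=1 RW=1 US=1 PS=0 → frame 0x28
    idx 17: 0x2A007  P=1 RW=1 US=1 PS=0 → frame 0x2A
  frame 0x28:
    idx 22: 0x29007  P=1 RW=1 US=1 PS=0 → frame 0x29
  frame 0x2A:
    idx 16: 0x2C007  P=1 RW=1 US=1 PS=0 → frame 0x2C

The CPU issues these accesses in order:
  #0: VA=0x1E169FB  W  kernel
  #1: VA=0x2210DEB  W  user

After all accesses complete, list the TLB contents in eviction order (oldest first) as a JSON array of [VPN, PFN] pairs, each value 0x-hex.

Per-access translation:
#0 VA=0x1E169FB (w,kernel):
  L0 @0x24[15] → 0x28007  P=1,RW=1,US=1,PS=0
  L1 @0x28[22] → 0x29007  P=1,RW=1,US=1,PS=0
  ✓ 0x299FB  — 2 lookups
#1 VA=0x2210DEB (w,user):
  L0 @0x24[17] → 0x2A007  P=1,RW=1,US=1,PS=0
  L1 @0x2A[16] → 0x2C007  P=1,RW=1,US=1,PS=0
  ✓ 0x2CDEB  — 2 lookups

TLB: [["0x1E16", "0x29"], ["0x2210", "0x2C"]]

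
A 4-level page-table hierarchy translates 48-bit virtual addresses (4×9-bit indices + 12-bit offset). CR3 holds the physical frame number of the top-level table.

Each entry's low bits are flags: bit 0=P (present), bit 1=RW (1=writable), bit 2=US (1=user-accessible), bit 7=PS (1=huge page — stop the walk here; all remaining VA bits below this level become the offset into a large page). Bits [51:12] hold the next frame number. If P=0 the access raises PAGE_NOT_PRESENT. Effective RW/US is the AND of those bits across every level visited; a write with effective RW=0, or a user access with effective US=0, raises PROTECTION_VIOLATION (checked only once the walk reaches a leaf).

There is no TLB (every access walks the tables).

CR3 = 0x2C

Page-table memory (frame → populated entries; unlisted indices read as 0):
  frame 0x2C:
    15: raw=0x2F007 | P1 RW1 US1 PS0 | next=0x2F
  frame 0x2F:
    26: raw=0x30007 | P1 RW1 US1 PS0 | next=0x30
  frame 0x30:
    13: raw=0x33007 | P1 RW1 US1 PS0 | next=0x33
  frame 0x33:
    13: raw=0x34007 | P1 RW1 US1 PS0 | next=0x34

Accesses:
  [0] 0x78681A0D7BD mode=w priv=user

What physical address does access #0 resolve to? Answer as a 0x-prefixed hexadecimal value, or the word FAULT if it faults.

Trace:
#0 VA=0x78681A0D7BD (w,user):
  L0 @0x2C[15] → 0x2F007  P=1,RW=1,US=1,PS=0
  L1 @0x2F[26] → 0x30007  P=1,RW=1,US=1,PS=0
  L2 @0x30[13] → 0x33007  P=1,RW=1,US=1,PS=0
  L3 @0x33[13] → 0x34007  P=1,RW=1,US=1,PS=0
  ✓ 0x347BD  — 4 lookups

Access #0 PA: 0x347BD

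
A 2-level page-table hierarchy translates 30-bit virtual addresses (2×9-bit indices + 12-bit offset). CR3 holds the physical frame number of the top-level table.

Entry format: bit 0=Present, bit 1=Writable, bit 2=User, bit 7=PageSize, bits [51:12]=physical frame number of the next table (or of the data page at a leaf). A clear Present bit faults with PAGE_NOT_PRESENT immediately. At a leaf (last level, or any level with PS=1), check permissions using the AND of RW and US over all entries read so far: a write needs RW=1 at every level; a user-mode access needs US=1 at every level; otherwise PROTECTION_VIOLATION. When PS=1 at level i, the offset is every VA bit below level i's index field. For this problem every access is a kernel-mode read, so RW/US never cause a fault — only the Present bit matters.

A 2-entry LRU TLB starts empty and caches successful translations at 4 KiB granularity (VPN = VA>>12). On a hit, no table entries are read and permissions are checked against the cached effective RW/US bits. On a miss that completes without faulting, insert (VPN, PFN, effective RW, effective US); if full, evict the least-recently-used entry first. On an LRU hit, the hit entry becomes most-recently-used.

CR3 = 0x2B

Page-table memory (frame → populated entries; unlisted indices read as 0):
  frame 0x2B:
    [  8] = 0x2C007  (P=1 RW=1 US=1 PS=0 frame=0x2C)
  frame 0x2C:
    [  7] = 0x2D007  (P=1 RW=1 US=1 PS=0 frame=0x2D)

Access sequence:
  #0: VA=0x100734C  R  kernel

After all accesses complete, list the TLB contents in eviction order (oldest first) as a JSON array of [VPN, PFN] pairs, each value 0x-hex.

Trace:
#0 VA=0x100734C (r,kernel):
  [0] read 0x2B idx=8: raw=0x2C007 flags P=1 W=1 U=1 S=0
  [1] read 0x2C idx=7: raw=0x2D007 flags P=1 W=1 U=1 S=0
  → PA=0x2D34C  (2 entries read)

TLB: [["0x1007", "0x2D"]]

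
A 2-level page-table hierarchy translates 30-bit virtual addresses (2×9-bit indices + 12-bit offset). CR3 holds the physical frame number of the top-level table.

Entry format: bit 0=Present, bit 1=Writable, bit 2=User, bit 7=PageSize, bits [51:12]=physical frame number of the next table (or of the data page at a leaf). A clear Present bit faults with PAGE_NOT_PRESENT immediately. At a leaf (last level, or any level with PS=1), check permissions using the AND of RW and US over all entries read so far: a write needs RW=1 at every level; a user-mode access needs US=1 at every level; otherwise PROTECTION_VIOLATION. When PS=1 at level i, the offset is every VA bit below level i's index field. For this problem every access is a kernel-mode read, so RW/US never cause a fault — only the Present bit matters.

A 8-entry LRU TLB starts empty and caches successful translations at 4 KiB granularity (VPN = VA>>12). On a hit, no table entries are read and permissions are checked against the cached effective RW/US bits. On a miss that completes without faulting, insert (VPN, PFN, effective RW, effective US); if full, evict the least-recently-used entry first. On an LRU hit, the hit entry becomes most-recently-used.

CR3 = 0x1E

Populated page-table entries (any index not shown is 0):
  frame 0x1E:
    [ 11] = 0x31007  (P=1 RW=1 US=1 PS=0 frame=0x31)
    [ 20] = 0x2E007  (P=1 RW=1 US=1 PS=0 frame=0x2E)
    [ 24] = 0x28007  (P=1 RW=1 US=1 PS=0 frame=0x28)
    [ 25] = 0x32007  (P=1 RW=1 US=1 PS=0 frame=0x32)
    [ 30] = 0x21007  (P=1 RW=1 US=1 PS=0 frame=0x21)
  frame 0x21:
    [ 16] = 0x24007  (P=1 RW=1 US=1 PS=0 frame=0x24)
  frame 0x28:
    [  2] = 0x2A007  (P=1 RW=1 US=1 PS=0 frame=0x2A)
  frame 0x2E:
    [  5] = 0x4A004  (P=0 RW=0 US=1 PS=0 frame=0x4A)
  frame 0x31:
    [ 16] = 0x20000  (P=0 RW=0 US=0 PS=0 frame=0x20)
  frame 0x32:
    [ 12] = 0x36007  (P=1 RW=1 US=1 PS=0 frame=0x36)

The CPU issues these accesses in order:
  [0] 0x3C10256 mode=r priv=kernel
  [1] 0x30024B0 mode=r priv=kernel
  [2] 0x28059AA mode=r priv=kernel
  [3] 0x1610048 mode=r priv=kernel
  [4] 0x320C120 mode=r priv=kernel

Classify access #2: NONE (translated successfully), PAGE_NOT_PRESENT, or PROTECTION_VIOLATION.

Walk each access:
#0 VA=0x3C10256 (r,kernel):
  [0] read 0x1E idx=30: raw=0x21007 flags P=1 W=1 U=1 S=0
  [1] read 0x21 idx=16: raw=0x24007 flags P=1 W=1 U=1 S=0
  ⇒ phys 0x24256  [2 reads]
#1 VA=0x30024B0 (r,kernel):
  [0] read 0x1E idx=24: raw=0x28007 flags P=1 W=1 U=1 S=0
  [1] read 0x28 idx=2: raw=0x2A007 flags P=1 W=1 U=1 S=0
  ⇒ phys 0x2A4B0  [2 reads]
#2 VA=0x28059AA (r,kernel):
  [0] read 0x1E idx=20: raw=0x2E007 flags P=1 W=1 U=1 S=0
  [1] read 0x2E idx=5: raw=0x4A004 flags P=0 W=0 U=1 S=0
  ✗ PAGE_NOT_PRESENT  [2 reads]
#3 VA=0x1610048 (r,kernel):
  [0] read 0x1E idx=11: raw=0x31007 flags P=1 W=1 U=1 S=0
  [1] read 0x31 idx=16: raw=0x20000 flags P=0 W=0 U=0 S=0
  ✗ PAGE_NOT_PRESENT  [2 reads]
#4 VA=0x320C120 (r,kernel):
  [0] read 0x1E idx=25: raw=0x32007 flags P=1 W=1 U=1 S=0
  [1] read 0x32 idx=12: raw=0x36007 flags P=1 W=1 U=1 S=0
  ⇒ phys 0x36120  [2 reads]

Access #2 fault: PAGE_NOT_PRESENT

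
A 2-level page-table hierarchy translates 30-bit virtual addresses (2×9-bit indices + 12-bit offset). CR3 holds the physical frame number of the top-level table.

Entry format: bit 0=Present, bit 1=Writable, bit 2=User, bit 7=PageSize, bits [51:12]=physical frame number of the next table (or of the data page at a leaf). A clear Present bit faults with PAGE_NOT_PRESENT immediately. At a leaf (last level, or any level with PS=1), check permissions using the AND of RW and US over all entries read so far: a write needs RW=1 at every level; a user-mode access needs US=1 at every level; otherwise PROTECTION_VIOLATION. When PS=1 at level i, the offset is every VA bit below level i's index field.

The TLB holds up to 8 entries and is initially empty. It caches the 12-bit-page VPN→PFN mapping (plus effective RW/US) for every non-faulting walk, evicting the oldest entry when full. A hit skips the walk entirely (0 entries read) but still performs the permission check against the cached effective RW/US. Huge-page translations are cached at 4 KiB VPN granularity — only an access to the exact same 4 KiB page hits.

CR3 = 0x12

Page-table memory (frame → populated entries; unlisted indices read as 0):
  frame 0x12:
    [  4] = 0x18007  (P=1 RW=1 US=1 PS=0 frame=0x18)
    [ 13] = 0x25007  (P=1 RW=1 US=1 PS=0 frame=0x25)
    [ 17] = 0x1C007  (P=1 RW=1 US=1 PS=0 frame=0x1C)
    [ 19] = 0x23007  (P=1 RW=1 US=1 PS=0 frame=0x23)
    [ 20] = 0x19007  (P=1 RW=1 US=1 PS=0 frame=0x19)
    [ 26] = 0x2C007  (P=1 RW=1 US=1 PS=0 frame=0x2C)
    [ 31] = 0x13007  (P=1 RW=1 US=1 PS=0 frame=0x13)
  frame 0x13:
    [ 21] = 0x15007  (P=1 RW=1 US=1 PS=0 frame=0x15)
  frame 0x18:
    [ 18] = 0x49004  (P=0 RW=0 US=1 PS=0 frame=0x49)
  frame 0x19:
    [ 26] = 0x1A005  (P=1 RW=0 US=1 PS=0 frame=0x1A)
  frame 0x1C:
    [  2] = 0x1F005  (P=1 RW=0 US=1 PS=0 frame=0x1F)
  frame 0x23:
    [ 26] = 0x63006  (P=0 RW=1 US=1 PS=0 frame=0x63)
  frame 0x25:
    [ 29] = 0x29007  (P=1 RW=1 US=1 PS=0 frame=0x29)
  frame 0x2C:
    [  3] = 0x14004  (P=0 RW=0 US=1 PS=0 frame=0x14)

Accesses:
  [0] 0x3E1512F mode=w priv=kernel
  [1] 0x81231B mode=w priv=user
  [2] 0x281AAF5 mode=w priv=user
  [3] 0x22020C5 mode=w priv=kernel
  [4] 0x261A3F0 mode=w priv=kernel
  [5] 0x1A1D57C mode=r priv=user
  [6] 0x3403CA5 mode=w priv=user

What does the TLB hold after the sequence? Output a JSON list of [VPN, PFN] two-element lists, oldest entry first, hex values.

Trace:
#0 VA=0x3E1512F (w,kernel):
  lvl0: tbl 0x12, slot 31 ⇒ 0x13007 (P1/RW1/US1/PS0)
  lvl1: tbl 0x13, slot 21 ⇒ 0x15007 (P1/RW1/US1/PS0)
  → PA=0x1512F  (2 entries read)
#1 VA=0x81231B (w,user):
  lvl0: tbl 0x12, slot 4 ⇒ 0x18007 (P1/RW1/US1/PS0)
  lvl1: tbl 0x18, slot 18 ⇒ 0x49004 (P0/RW0/US1/PS0)
  ⇒ fault: PAGE_NOT_PRESENT  — 2 lookups
#2 VA=0x281AAF5 (w,user):
  lvl0: tbl 0x12, slot 20 ⇒ 0x19007 (P1/RW1/US1/PS0)
  lvl1: tbl 0x19, slot 26 ⇒ 0x1A005 (P1/RW0/US1/PS0)
  ⇒ fault: PROTECTION_VIOLATION  — 2 lookups
#3 VA=0x22020C5 (w,kernel):
  lvl0: tbl 0x12, slot 17 ⇒ 0x1C007 (P1/RW1/US1/PS0)
  lvl1: tbl 0x1C, slot 2 ⇒ 0x1F005 (P1/RW0/US1/PS0)
  ⇒ fault: PROTECTION_VIOLATION  — 2 lookups
#4 VA=0x261A3F0 (w,kernel):
  lvl0: tbl 0x12, slot 19 ⇒ 0x23007 (P1/RW1/US1/PS0)
  lvl1: tbl 0x23, slot 26 ⇒ 0x63006 (P0/RW1/US1/PS0)
  ⇒ fault: PAGE_NOT_PRESENT  — 2 lookups
#5 VA=0x1A1D57C (r,user):
  lvl0: tbl 0x12, slot 13 ⇒ 0x25007 (P1/RW1/US1/PS0)
  lvl1: tbl 0x25, slot 29 ⇒ 0x29007 (P1/RW1/US1/PS0)
  → PA=0x2957C  (2 entries read)
#6 VA=0x3403CA5 (w,user):
  lvl0: tbl 0x12, slot 26 ⇒ 0x2C007 (P1/RW1/US1/PS0)
  lvl1: tbl 0x2C, slot 3 ⇒ 0x14004 (P0/RW0/US1/PS0)
  ⇒ fault: PAGE_NOT_PRESENT  — 2 lookups

TLB: [["0x3E15", "0x15"], ["0x1A1D", "0x29"]]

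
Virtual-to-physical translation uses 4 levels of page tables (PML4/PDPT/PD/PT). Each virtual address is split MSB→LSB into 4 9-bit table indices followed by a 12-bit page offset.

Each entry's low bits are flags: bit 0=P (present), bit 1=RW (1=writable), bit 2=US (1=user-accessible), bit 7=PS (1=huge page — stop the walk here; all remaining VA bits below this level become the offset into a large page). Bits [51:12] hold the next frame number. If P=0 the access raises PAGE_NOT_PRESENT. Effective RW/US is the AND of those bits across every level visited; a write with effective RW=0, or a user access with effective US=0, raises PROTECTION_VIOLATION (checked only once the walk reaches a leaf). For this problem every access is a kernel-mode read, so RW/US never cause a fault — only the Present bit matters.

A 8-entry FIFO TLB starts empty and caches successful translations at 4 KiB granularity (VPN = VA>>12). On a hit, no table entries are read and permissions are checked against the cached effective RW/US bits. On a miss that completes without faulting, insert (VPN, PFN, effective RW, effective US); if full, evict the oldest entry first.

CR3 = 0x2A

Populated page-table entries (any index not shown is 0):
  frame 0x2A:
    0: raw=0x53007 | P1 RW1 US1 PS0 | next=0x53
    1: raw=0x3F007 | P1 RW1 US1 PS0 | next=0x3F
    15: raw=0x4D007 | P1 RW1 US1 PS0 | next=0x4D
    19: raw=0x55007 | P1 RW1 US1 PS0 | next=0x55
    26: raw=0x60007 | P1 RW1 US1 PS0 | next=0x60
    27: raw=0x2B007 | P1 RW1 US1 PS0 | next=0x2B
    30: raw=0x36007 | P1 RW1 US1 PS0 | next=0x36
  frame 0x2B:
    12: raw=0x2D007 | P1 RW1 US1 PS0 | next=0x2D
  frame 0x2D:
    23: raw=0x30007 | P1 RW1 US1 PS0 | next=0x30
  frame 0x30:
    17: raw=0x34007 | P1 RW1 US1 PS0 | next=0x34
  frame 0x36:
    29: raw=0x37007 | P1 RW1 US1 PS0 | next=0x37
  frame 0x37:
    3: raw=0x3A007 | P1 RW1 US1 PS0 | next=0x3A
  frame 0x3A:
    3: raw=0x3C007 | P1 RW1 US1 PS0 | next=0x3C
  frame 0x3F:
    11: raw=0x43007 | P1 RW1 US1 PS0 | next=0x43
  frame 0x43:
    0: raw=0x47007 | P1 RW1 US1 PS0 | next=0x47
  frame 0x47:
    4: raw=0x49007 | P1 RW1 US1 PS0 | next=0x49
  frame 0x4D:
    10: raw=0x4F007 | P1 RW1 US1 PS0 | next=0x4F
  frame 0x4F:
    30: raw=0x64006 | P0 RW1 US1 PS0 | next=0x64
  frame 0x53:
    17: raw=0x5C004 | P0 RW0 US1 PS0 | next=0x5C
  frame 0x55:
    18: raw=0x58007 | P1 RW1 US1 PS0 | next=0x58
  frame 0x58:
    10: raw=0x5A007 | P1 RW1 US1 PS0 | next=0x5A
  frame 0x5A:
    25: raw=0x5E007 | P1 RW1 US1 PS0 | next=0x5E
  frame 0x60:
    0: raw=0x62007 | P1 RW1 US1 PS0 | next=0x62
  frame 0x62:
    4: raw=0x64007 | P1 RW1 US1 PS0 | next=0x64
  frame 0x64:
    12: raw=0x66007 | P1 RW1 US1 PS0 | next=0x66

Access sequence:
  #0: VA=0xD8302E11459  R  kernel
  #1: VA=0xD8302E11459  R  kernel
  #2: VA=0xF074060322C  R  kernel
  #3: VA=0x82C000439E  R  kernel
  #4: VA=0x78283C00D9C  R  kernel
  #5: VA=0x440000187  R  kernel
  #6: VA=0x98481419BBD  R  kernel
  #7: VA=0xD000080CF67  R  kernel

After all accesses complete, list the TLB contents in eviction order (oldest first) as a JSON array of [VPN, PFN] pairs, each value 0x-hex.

Per-access translation:
#0 VA=0xD8302E11459 (r,kernel):
  L0 @0x2A[27] → 0x2B007  P=1,RW=1,US=1,PS=0
  L1 @0x2B[12] → 0x2D007  P=1,RW=1,US=1,PS=0
  L2 @0x2D[23] → 0x30007  P=1,RW=1,US=1,PS=0
  L3 @0x30[17] → 0x34007  P=1,RW=1,US=1,PS=0
  → PA=0x34459  (4 entries read)
#1 VA=0xD8302E11459 (r,kernel):
  TLB hit vpn=0xD8302E11 → PA=0x34459
#2 VA=0xF074060322C (r,kernel):
  L0 @0x2A[30] → 0x36007  P=1,RW=1,US=1,PS=0
  L1 @0x36[29] → 0x37007  P=1,RW=1,US=1,PS=0
  L2 @0x37[3] → 0x3A007  P=1,RW=1,US=1,PS=0
  L3 @0x3A[3] → 0x3C007  P=1,RW=1,US=1,PS=0
  → PA=0x3C22C  (4 entries read)
#3 VA=0x82C000439E (r,kernel):
  L0 @0x2A[1] → 0x3F007  P=1,RW=1,US=1,PS=0
  L1 @0x3F[11] → 0x43007  P=1,RW=1,US=1,PS=0
  L2 @0x43[0] → 0x47007  P=1,RW=1,US=1,PS=0
  L3 @0x47[4] → 0x49007  P=1,RW=1,US=1,PS=0
  → PA=0x4939E  (4 entries read)
#4 VA=0x78283C00D9C (r,kernel):
  L0 @0x2A[15] → 0x4D007  P=1,RW=1,US=1,PS=0
  L1 @0x4D[10] → 0x4F007  P=1,RW=1,US=1,PS=0
  L2 @0x4F[30] → 0x64006  P=0,RW=1,US=1,PS=0
  ⇒ fault: PAGE_NOT_PRESENT  — 3 lookups
#5 VA=0x440000187 (r,kernel):
  L0 @0x2A[0] → 0x53007  P=1,RW=1,US=1,PS=0
  L1 @0x53[17] → 0x5C004  P=0,RW=0,US=1,PS=0
  ⇒ fault: PAGE_NOT_PRESENT  — 2 lookups
#6 VA=0x98481419BBD (r,kernel):
  L0 @0x2A[19] → 0x55007  P=1,RW=1,US=1,PS=0
  L1 @0x55[18] → 0x58007  P=1,RW=1,US=1,PS=0
  L2 @0x58[10] → 0x5A007  P=1,RW=1,US=1,PS=0
  L3 @0x5A[25] → 0x5E007  P=1,RW=1,US=1,PS=0
  → PA=0x5EBBD  (4 entries read)
#7 VA=0xD000080CF67 (r,kernel):
  L0 @0x2A[26] → 0x60007  P=1,RW=1,US=1,PS=0
  L1 @0x60[0] → 0x62007  P=1,RW=1,US=1,PS=0
  L2 @0x62[4] → 0x64007  P=1,RW=1,US=1,PS=0
  L3 @0x64[12] → 0x66007  P=1,RW=1,US=1,PS=0
  → PA=0x66F67  (4 entries read)

TLB: [["0xD8302E11", "0x34"], ["0xF0740603", "0x3C"], ["0x82C0004", "0x49"], ["0x98481419", "0x5E"], ["0xD000080C", "0x66"]]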